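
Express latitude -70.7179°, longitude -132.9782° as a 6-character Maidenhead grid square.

CB39mg

Add 180° to longitude and 90° to latitude: 47.0218, 19.2821.
Field: 47.0218/20 → 2 → C, 19.2821/10 → 1 → B; chars CB.
Square: 7.0218/2 → 3, 9.2821/1 → 9; chars 39.
Subsquare: 1.0218/0.0833333 → 12 → m, 0.2821/0.0416667 → 6 → g; chars mg.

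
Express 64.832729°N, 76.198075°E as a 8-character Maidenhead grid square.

Shift to the Maidenhead origin (180°W, 90°S): lon 256.19808, lat 154.83273.
Field (20°×10°, letters A–R): lon ⌊256.19808/20⌋ = 12 → M; lat ⌊154.83273/10⌋ = 15 → P.
Square (2°×1°, digits 0–9): lon ⌊16.19808/2⌋ = 8; lat ⌊4.83273/1⌋ = 4.
Subsquare (5′×2.5′, letters a–x): lon ⌊0.19808/0.0833333⌋ = 2 → c; lat ⌊0.83273/0.0416667⌋ = 19 → t.
Extended square (30″×15″, digits 0–9): lon ⌊0.03141/0.00833333⌋ = 3; lat ⌊0.04106/0.00416667⌋ = 9.

MP84ct39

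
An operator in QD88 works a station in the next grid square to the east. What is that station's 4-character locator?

QD98

Longitude square 8; +1 → 9.
The latitude characters are unchanged.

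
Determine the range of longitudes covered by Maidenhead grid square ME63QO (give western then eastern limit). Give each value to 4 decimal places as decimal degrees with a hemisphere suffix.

Field M=12, E=4: +12·20° lon, +4·10° lat → SW at lon 60°, lat -50°.
Square 6, 3: +6·2° lon, +3·1° lat → SW at lon 72°, lat -47°.
Subsquare q=16, o=14: +16·0.0833333° lon, +14·0.0416667° lat → SW at lon 73.3333°, lat -46.4167°.
Cell spans 0.0833333° lon × 0.0416667° lat.
west 73.3333° E, east 73.4167° E.

73.3333° E, 73.4167° E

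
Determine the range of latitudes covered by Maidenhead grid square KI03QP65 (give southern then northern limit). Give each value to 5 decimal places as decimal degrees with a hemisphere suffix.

Field K=10, I=8: +10·20° lon, +8·10° lat → SW at lon 20°, lat -10°.
Square 0, 3: +0·2° lon, +3·1° lat → SW at lon 20°, lat -7°.
Subsquare q=16, p=15: +16·0.0833333° lon, +15·0.0416667° lat → SW at lon 21.3333°, lat -6.375°.
Extended square 6, 5: +6·0.00833333° lon, +5·0.00416667° lat → SW at lon 21.3833°, lat -6.35417°.
Cell spans 0.00833333° lon × 0.00416667° lat.
south 6.35417° S, north 6.35000° S.

6.35417° S, 6.35000° S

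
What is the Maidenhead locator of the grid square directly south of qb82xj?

Latitude subsquare j = 9; −1 → 8 = i.
The longitude characters are unchanged.

QB82xi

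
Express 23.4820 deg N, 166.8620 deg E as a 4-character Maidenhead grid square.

Shift to the Maidenhead origin (180°W, 90°S): lon 346.86, lat 113.48.
Field: lon ⌊346.86/20⌋ = 17 → R; lat ⌊113.48/10⌋ = 11 → L.
Square: lon ⌊6.86/2⌋ = 3; lat ⌊3.48/1⌋ = 3.

RL33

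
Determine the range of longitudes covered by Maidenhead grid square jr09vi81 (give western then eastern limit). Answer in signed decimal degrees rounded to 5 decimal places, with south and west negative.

Field J=9, R=17: +9·20° lon, +17·10° lat → SW at lon 0°, lat 80°.
Square 0, 9: +0·2° lon, +9·1° lat → SW at lon 0°, lat 89°.
Subsquare v=21, i=8: +21·0.0833333° lon, +8·0.0416667° lat → SW at lon 1.75°, lat 89.3333°.
Extended square 8, 1: +8·0.00833333° lon, +1·0.00416667° lat → SW at lon 1.81667°, lat 89.3375°.
Cell spans 0.00833333° lon × 0.00416667° lat.
west 1.81667, east 1.82500.

1.81667, 1.82500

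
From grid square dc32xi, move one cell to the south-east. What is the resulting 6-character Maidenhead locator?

Longitude subsquare x = 23; +1 → 24, wraps to 0 = a, carry into square.
Longitude square 3; +1 → 4.
Latitude subsquare i = 8; −1 → 7 = h.

DC42ah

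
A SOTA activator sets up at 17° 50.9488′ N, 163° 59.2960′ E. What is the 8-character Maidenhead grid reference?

RK17xu83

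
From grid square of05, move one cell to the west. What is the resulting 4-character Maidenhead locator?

NF95

Longitude square 0; −1 → -1, wraps to 9, carry into field.
Longitude field O = 14; −1 → 13 = N.
The latitude characters are unchanged.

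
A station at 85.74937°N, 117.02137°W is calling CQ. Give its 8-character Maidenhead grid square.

DR15lr79

Add 180° to longitude and 90° to latitude: 62.97863, 175.74937.
Field (20°×10°, letters A–R): 62.97863/20 → 3 → D, 175.74937/10 → 17 → R; chars DR.
Square (2°×1°, digits 0–9): 2.97863/2 → 1, 5.74937/1 → 5; chars 15.
Subsquare (5′×2.5′, letters a–x): 0.97863/0.0833333 → 11 → l, 0.74937/0.0416667 → 17 → r; chars lr.
Extended square (30″×15″, digits 0–9): 0.06196/0.00833333 → 7, 0.04104/0.00416667 → 9; chars 79.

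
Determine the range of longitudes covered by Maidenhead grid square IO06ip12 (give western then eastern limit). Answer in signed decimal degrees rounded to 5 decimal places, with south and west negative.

-19.32500, -19.31667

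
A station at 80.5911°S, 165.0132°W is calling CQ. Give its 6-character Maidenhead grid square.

Shift to the Maidenhead origin (180°W, 90°S): lon 14.9868, lat 9.4089.
Field: 14.9868/20 → 0 → A, 9.4089/10 → 0 → A; chars AA.
Square: 14.9868/2 → 7, 9.4089/1 → 9; chars 79.
Subsquare: 0.9868/0.0833333 → 11 → l, 0.4089/0.0416667 → 9 → j; chars lj.

AA79lj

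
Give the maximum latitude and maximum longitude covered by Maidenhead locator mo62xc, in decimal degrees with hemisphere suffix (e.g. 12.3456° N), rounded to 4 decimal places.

52.1250° N, 74.0000° E

Field M=12, O=14: +12·20° lon, +14·10° lat → SW at lon 60°, lat 50°.
Square 6, 2: +6·2° lon, +2·1° lat → SW at lon 72°, lat 52°.
Subsquare x=23, c=2: +23·0.0833333° lon, +2·0.0416667° lat → SW at lon 73.9167°, lat 52.0833°.
Cell spans 0.0833333° lon × 0.0416667° lat. NE corner is SW corner plus one full cell.
latitude 52.1250° N, longitude 74.0000° E.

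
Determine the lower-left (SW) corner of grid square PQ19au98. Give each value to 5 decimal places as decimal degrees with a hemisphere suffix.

79.86667° N, 122.07500° E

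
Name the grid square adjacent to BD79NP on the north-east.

BD79oq

Longitude subsquare n = 13; +1 → 14 = o.
Latitude subsquare p = 15; +1 → 16 = q.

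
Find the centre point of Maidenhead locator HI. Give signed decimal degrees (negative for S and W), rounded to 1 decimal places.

-5.0, -30.0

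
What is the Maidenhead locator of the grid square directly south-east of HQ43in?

Longitude subsquare i = 8; +1 → 9 = j.
Latitude subsquare n = 13; −1 → 12 = m.

HQ43jm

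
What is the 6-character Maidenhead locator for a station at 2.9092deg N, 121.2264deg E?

Shift to the Maidenhead origin (180°W, 90°S): lon 301.2264, lat 92.9092.
Field: 301.2264/20 → 15 → P, 92.9092/10 → 9 → J; chars PJ.
Square: 1.2264/2 → 0, 2.9092/1 → 2; chars 02.
Subsquare: 1.2264/0.0833333 → 14 → o, 0.9092/0.0416667 → 21 → v; chars ov.

PJ02ov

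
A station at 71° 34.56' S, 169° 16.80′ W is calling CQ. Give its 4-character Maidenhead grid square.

AB58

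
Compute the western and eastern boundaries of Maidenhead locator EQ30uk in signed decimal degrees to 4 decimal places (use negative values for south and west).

-92.3333, -92.2500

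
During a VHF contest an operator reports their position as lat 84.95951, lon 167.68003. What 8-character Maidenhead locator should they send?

RR34ux10

Offset from 180°W / 90°S: lon 347.68003°, lat 174.95951°.
Field (20°×10°, letters A–R): 347.68003/20 → 17 → R, 174.95951/10 → 17 → R; chars RR.
Square (2°×1°, digits 0–9): 7.68003/2 → 3, 4.95951/1 → 4; chars 34.
Subsquare (5′×2.5′, letters a–x): 1.68003/0.0833333 → 20 → u, 0.95951/0.0416667 → 23 → x; chars ux.
Extended square (30″×15″, digits 0–9): 0.01336/0.00833333 → 1, 0.00118/0.00416667 → 0; chars 10.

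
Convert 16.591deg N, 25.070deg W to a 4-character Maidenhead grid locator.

Add 180° to longitude and 90° to latitude: 154.93, 106.59.
Field: 154.93/20 → 7 → H, 106.59/10 → 10 → K; chars HK.
Square: 14.93/2 → 7, 6.59/1 → 6; chars 76.

HK76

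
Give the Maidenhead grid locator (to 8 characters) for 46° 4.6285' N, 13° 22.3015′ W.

Offset from 180°W / 90°S: lon 166.62831°, lat 136.07714°.
Field (20°×10°, letters A–R): 166.62831/20 → 8 → I, 136.07714/10 → 13 → N; chars IN.
Square (2°×1°, digits 0–9): 6.62831/2 → 3, 6.07714/1 → 6; chars 36.
Subsquare (5′×2.5′, letters a–x): 0.62831/0.0833333 → 7 → h, 0.07714/0.0416667 → 1 → b; chars hb.
Extended square (30″×15″, digits 0–9): 0.04498/0.00833333 → 5, 0.03548/0.00416667 → 8; chars 58.

IN36hb58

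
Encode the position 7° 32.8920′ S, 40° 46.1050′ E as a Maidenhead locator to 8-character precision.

LI02jk28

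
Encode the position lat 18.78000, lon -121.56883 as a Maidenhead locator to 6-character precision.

Shift to the Maidenhead origin (180°W, 90°S): lon 58.4312, lat 108.7800.
Field (20°×10°, letters A–R): 58.4312/20 → 2 → C, 108.7800/10 → 10 → K; chars CK.
Square (2°×1°, digits 0–9): 18.4312/2 → 9, 8.7800/1 → 8; chars 98.
Subsquare (5′×2.5′, letters a–x): 0.4312/0.0833333 → 5 → f, 0.7800/0.0416667 → 18 → s; chars fs.

CK98fs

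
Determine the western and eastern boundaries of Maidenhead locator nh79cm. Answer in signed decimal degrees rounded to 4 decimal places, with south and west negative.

Field N=13, H=7: +13·20° lon, +7·10° lat → SW at lon 80°, lat -20°.
Square 7, 9: +7·2° lon, +9·1° lat → SW at lon 94°, lat -11°.
Subsquare c=2, m=12: +2·0.0833333° lon, +12·0.0416667° lat → SW at lon 94.1667°, lat -10.5°.
Cell spans 0.0833333° lon × 0.0416667° lat.
west 94.1667, east 94.2500.

94.1667, 94.2500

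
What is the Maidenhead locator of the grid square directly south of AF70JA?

Latitude subsquare a = 0; −1 → -1, wraps to 23 = x, carry into square.
Latitude square 0; −1 → -1, wraps to 9, carry into field.
Latitude field F = 5; −1 → 4 = E.
The longitude characters are unchanged.

AE79jx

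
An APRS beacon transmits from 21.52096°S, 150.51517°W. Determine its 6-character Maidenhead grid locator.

BG48rl

Add 180° to longitude and 90° to latitude: 29.4848, 68.4790.
Field (20°×10°, letters A–R): 29.4848/20 → 1 → B, 68.4790/10 → 6 → G; chars BG.
Square (2°×1°, digits 0–9): 9.4848/2 → 4, 8.4790/1 → 8; chars 48.
Subsquare (5′×2.5′, letters a–x): 1.4848/0.0833333 → 17 → r, 0.4790/0.0416667 → 11 → l; chars rl.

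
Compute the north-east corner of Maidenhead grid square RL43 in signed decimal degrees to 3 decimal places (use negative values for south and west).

Field R=17, L=11: +17·20° lon, +11·10° lat → SW at lon 160°, lat 20°.
Square 4, 3: +4·2° lon, +3·1° lat → SW at lon 168°, lat 23°.
Cell spans 2° lon × 1° lat. NE corner is SW corner plus one full cell.
latitude 24.000, longitude 170.000.

24.000, 170.000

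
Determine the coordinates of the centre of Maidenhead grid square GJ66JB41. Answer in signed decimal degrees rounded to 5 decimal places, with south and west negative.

Field G=6, J=9: +6·20° lon, +9·10° lat → SW at lon -60°, lat 0°.
Square 6, 6: +6·2° lon, +6·1° lat → SW at lon -48°, lat 6°.
Subsquare j=9, b=1: +9·0.0833333° lon, +1·0.0416667° lat → SW at lon -47.25°, lat 6.04167°.
Extended square 4, 1: +4·0.00833333° lon, +1·0.00416667° lat → SW at lon -47.2167°, lat 6.04583°.
Cell spans 0.00833333° lon × 0.00416667° lat. Centre is SW corner plus half of each.
latitude 6.04792, longitude -47.21250.

6.04792, -47.21250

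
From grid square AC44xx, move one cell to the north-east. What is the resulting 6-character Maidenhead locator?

AC55aa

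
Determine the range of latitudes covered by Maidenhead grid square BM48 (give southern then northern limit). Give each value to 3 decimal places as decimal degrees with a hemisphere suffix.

Field B=1, M=12: +1·20° lon, +12·10° lat → SW at lon -160°, lat 30°.
Square 4, 8: +4·2° lon, +8·1° lat → SW at lon -152°, lat 38°.
Cell spans 2° lon × 1° lat.
south 38.000° N, north 39.000° N.

38.000° N, 39.000° N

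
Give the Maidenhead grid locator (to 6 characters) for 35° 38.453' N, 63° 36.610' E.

MM15tp

Shift to the Maidenhead origin (180°W, 90°S): lon 243.6102, lat 125.6409.
Field (20°×10°, letters A–R): 243.6102/20 → 12 → M, 125.6409/10 → 12 → M; chars MM.
Square (2°×1°, digits 0–9): 3.6102/2 → 1, 5.6409/1 → 5; chars 15.
Subsquare (5′×2.5′, letters a–x): 1.6102/0.0833333 → 19 → t, 0.6409/0.0416667 → 15 → p; chars tp.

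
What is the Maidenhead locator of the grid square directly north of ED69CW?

Latitude subsquare w = 22; +1 → 23 = x.
The longitude characters are unchanged.

ED69cx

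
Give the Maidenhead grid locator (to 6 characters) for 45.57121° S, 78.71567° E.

ME94ik

Shift to the Maidenhead origin (180°W, 90°S): lon 258.7157, lat 44.4288.
Field: lon ⌊258.7157/20⌋ = 12 → M; lat ⌊44.4288/10⌋ = 4 → E.
Square: lon ⌊18.7157/2⌋ = 9; lat ⌊4.4288/1⌋ = 4.
Subsquare: lon ⌊0.7157/0.0833333⌋ = 8 → i; lat ⌊0.4288/0.0416667⌋ = 10 → k.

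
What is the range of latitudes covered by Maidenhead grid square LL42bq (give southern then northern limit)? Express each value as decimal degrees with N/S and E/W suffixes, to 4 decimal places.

Field L=11, L=11: +11·20° lon, +11·10° lat → SW at lon 40°, lat 20°.
Square 4, 2: +4·2° lon, +2·1° lat → SW at lon 48°, lat 22°.
Subsquare b=1, q=16: +1·0.0833333° lon, +16·0.0416667° lat → SW at lon 48.0833°, lat 22.6667°.
Cell spans 0.0833333° lon × 0.0416667° lat.
south 22.6667° N, north 22.7083° N.

22.6667° N, 22.7083° N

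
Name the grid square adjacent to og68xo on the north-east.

OG78ap

Longitude subsquare x = 23; +1 → 24, wraps to 0 = a, carry into square.
Longitude square 6; +1 → 7.
Latitude subsquare o = 14; +1 → 15 = p.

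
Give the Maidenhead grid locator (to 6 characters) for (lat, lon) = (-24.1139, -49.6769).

GG55dv

Offset from 180°W / 90°S: lon 130.3231°, lat 65.8861°.
Field: lon ⌊130.3231/20⌋ = 6 → G; lat ⌊65.8861/10⌋ = 6 → G.
Square: lon ⌊10.3231/2⌋ = 5; lat ⌊5.8861/1⌋ = 5.
Subsquare: lon ⌊0.3231/0.0833333⌋ = 3 → d; lat ⌊0.8861/0.0416667⌋ = 21 → v.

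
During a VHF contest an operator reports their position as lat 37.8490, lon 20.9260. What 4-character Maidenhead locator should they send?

KM07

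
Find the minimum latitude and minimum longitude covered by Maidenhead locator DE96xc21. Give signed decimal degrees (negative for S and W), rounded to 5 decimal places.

-43.91250, -100.06667

Field D=3, E=4: +3·20° lon, +4·10° lat → SW at lon -120°, lat -50°.
Square 9, 6: +9·2° lon, +6·1° lat → SW at lon -102°, lat -44°.
Subsquare x=23, c=2: +23·0.0833333° lon, +2·0.0416667° lat → SW at lon -100.083°, lat -43.9167°.
Extended square 2, 1: +2·0.00833333° lon, +1·0.00416667° lat → SW at lon -100.067°, lat -43.9125°.
latitude -43.91250, longitude -100.06667.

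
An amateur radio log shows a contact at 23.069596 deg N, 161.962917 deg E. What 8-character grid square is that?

RL03xb56

Offset from 180°W / 90°S: lon 341.96292°, lat 113.06960°.
Field (20°×10°, letters A–R): lon ⌊341.96292/20⌋ = 17 → R; lat ⌊113.06960/10⌋ = 11 → L.
Square (2°×1°, digits 0–9): lon ⌊1.96292/2⌋ = 0; lat ⌊3.06960/1⌋ = 3.
Subsquare (5′×2.5′, letters a–x): lon ⌊1.96292/0.0833333⌋ = 23 → x; lat ⌊0.06960/0.0416667⌋ = 1 → b.
Extended square (30″×15″, digits 0–9): lon ⌊0.04625/0.00833333⌋ = 5; lat ⌊0.02793/0.00416667⌋ = 6.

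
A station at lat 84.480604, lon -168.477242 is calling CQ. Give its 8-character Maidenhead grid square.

Add 180° to longitude and 90° to latitude: 11.52276, 174.48060.
Field: lon ⌊11.52276/20⌋ = 0 → A; lat ⌊174.48060/10⌋ = 17 → R.
Square: lon ⌊11.52276/2⌋ = 5; lat ⌊4.48060/1⌋ = 4.
Subsquare: lon ⌊1.52276/0.0833333⌋ = 18 → s; lat ⌊0.48060/0.0416667⌋ = 11 → l.
Extended square: lon ⌊0.02276/0.00833333⌋ = 2; lat ⌊0.02227/0.00416667⌋ = 5.

AR54sl25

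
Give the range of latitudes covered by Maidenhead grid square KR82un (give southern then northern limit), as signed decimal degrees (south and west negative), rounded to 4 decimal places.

Field K=10, R=17: +10·20° lon, +17·10° lat → SW at lon 20°, lat 80°.
Square 8, 2: +8·2° lon, +2·1° lat → SW at lon 36°, lat 82°.
Subsquare u=20, n=13: +20·0.0833333° lon, +13·0.0416667° lat → SW at lon 37.6667°, lat 82.5417°.
Cell spans 0.0833333° lon × 0.0416667° lat.
south 82.5417, north 82.5833.

82.5417, 82.5833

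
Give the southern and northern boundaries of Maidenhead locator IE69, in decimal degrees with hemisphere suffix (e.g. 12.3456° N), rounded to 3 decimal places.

41.000° S, 40.000° S

Field I=8, E=4: +8·20° lon, +4·10° lat → SW at lon -20°, lat -50°.
Square 6, 9: +6·2° lon, +9·1° lat → SW at lon -8°, lat -41°.
Cell spans 2° lon × 1° lat.
south 41.000° S, north 40.000° S.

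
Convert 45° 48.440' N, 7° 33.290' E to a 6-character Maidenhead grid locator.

JN35st

Offset from 180°W / 90°S: lon 187.5548°, lat 135.8073°.
Field: 187.5548/20 → 9 → J, 135.8073/10 → 13 → N; chars JN.
Square: 7.5548/2 → 3, 5.8073/1 → 5; chars 35.
Subsquare: 1.5548/0.0833333 → 18 → s, 0.8073/0.0416667 → 19 → t; chars st.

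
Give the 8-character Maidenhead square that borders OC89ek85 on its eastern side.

Longitude extended square 8; +1 → 9.
The latitude characters are unchanged.

OC89ek95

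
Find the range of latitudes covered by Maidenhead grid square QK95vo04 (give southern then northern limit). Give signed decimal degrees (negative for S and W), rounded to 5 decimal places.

15.60000, 15.60417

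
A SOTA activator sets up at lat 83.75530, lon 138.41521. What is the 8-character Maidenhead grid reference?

Add 180° to longitude and 90° to latitude: 318.41521, 173.75530.
Field (20°×10°, letters A–R): 318.41521/20 → 15 → P, 173.75530/10 → 17 → R; chars PR.
Square (2°×1°, digits 0–9): 18.41521/2 → 9, 3.75530/1 → 3; chars 93.
Subsquare (5′×2.5′, letters a–x): 0.41521/0.0833333 → 4 → e, 0.75530/0.0416667 → 18 → s; chars es.
Extended square (30″×15″, digits 0–9): 0.08188/0.00833333 → 9, 0.00530/0.00416667 → 1; chars 91.

PR93es91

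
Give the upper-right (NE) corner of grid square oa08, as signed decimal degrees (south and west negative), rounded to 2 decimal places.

-81.00, 102.00

Field O=14, A=0: +14·20° lon, +0·10° lat → SW at lon 100°, lat -90°.
Square 0, 8: +0·2° lon, +8·1° lat → SW at lon 100°, lat -82°.
Cell spans 2° lon × 1° lat. NE corner is SW corner plus one full cell.
latitude -81.00, longitude 102.00.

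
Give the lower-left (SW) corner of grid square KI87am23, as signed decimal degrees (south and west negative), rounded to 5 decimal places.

Field K=10, I=8: +10·20° lon, +8·10° lat → SW at lon 20°, lat -10°.
Square 8, 7: +8·2° lon, +7·1° lat → SW at lon 36°, lat -3°.
Subsquare a=0, m=12: +0·0.0833333° lon, +12·0.0416667° lat → SW at lon 36°, lat -2.5°.
Extended square 2, 3: +2·0.00833333° lon, +3·0.00416667° lat → SW at lon 36.0167°, lat -2.4875°.
latitude -2.48750, longitude 36.01667.

-2.48750, 36.01667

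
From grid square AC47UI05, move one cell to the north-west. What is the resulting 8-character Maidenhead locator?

AC47ti96

Longitude extended square 0; −1 → -1, wraps to 9, carry into subsquare.
Longitude subsquare u = 20; −1 → 19 = t.
Latitude extended square 5; +1 → 6.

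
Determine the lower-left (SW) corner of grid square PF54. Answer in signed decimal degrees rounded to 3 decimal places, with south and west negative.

-36.000, 130.000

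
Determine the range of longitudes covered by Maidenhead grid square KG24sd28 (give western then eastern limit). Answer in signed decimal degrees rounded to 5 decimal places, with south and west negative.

25.51667, 25.52500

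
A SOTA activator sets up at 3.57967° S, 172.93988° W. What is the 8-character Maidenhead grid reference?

AI36mk70

Shift to the Maidenhead origin (180°W, 90°S): lon 7.06012, lat 86.42033.
Field: 7.06012/20 → 0 → A, 86.42033/10 → 8 → I; chars AI.
Square: 7.06012/2 → 3, 6.42033/1 → 6; chars 36.
Subsquare: 1.06012/0.0833333 → 12 → m, 0.42033/0.0416667 → 10 → k; chars mk.
Extended square: 0.06012/0.00833333 → 7, 0.00366/0.00416667 → 0; chars 70.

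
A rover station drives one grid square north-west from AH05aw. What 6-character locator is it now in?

RH95xx

Longitude subsquare a = 0; −1 → -1, wraps to 23 = x, carry into square.
Longitude square 0; −1 → -1, wraps to 9, carry into field.
Longitude field A = 0; −1 → -1, wraps to 17 = R, wrapping around the antimeridian.
Latitude subsquare w = 22; +1 → 23 = x.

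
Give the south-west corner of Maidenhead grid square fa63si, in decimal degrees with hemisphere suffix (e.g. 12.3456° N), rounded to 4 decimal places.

86.6667° S, 66.5000° W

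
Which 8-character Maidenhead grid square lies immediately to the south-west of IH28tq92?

IH28tq81

Longitude extended square 9; −1 → 8.
Latitude extended square 2; −1 → 1.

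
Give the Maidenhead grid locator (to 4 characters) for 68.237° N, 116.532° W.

Add 180° to longitude and 90° to latitude: 63.47, 158.24.
Field: 63.47/20 → 3 → D, 158.24/10 → 15 → P; chars DP.
Square: 3.47/2 → 1, 8.24/1 → 8; chars 18.

DP18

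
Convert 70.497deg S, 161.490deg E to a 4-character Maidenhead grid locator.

RB09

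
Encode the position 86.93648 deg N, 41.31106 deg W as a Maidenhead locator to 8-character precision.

GR96iw24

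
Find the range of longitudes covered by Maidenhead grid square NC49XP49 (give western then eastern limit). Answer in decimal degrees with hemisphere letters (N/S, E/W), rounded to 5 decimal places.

Field N=13, C=2: +13·20° lon, +2·10° lat → SW at lon 80°, lat -70°.
Square 4, 9: +4·2° lon, +9·1° lat → SW at lon 88°, lat -61°.
Subsquare x=23, p=15: +23·0.0833333° lon, +15·0.0416667° lat → SW at lon 89.9167°, lat -60.375°.
Extended square 4, 9: +4·0.00833333° lon, +9·0.00416667° lat → SW at lon 89.95°, lat -60.3375°.
Cell spans 0.00833333° lon × 0.00416667° lat.
west 89.95000° E, east 89.95833° E.

89.95000° E, 89.95833° E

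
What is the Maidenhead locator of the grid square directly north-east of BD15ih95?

Longitude extended square 9; +1 → 10, wraps to 0, carry into subsquare.
Longitude subsquare i = 8; +1 → 9 = j.
Latitude extended square 5; +1 → 6.

BD15jh06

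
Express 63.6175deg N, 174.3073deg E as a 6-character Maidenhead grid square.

Offset from 180°W / 90°S: lon 354.3073°, lat 153.6175°.
Field: 354.3073/20 → 17 → R, 153.6175/10 → 15 → P; chars RP.
Square: 14.3073/2 → 7, 3.6175/1 → 3; chars 73.
Subsquare: 0.3073/0.0833333 → 3 → d, 0.6175/0.0416667 → 14 → o; chars do.

RP73do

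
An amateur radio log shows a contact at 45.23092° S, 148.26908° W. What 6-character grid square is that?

BE54us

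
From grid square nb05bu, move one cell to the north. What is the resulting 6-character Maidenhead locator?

Latitude subsquare u = 20; +1 → 21 = v.
The longitude characters are unchanged.

NB05bv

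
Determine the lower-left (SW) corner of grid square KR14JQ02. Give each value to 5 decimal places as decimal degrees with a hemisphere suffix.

Field K=10, R=17: +10·20° lon, +17·10° lat → SW at lon 20°, lat 80°.
Square 1, 4: +1·2° lon, +4·1° lat → SW at lon 22°, lat 84°.
Subsquare j=9, q=16: +9·0.0833333° lon, +16·0.0416667° lat → SW at lon 22.75°, lat 84.6667°.
Extended square 0, 2: +0·0.00833333° lon, +2·0.00416667° lat → SW at lon 22.75°, lat 84.675°.
latitude 84.67500° N, longitude 22.75000° E.

84.67500° N, 22.75000° E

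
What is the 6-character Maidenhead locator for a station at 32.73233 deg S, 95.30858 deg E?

NF77pg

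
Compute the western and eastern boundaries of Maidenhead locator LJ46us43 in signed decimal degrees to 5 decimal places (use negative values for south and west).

49.70000, 49.70833

Field L=11, J=9: +11·20° lon, +9·10° lat → SW at lon 40°, lat 0°.
Square 4, 6: +4·2° lon, +6·1° lat → SW at lon 48°, lat 6°.
Subsquare u=20, s=18: +20·0.0833333° lon, +18·0.0416667° lat → SW at lon 49.6667°, lat 6.75°.
Extended square 4, 3: +4·0.00833333° lon, +3·0.00416667° lat → SW at lon 49.7°, lat 6.7625°.
Cell spans 0.00833333° lon × 0.00416667° lat.
west 49.70000, east 49.70833.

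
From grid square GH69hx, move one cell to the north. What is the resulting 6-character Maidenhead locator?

GI60ha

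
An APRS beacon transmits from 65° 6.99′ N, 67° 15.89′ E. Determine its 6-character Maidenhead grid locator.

MP35pc

Offset from 180°W / 90°S: lon 247.2648°, lat 155.1165°.
Field (20°×10°, letters A–R): 247.2648/20 → 12 → M, 155.1165/10 → 15 → P; chars MP.
Square (2°×1°, digits 0–9): 7.2648/2 → 3, 5.1165/1 → 5; chars 35.
Subsquare (5′×2.5′, letters a–x): 1.2648/0.0833333 → 15 → p, 0.1165/0.0416667 → 2 → c; chars pc.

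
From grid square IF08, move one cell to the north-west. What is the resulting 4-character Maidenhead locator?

HF99

Longitude square 0; −1 → -1, wraps to 9, carry into field.
Longitude field I = 8; −1 → 7 = H.
Latitude square 8; +1 → 9.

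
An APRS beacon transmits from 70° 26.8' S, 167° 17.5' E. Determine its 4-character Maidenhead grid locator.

Shift to the Maidenhead origin (180°W, 90°S): lon 347.29, lat 19.55.
Field: lon ⌊347.29/20⌋ = 17 → R; lat ⌊19.55/10⌋ = 1 → B.
Square: lon ⌊7.29/2⌋ = 3; lat ⌊9.55/1⌋ = 9.

RB39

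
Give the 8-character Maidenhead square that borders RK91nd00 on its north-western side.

Longitude extended square 0; −1 → -1, wraps to 9, carry into subsquare.
Longitude subsquare n = 13; −1 → 12 = m.
Latitude extended square 0; +1 → 1.

RK91md91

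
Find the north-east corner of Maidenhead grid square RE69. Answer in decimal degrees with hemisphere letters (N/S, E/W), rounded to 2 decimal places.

Field R=17, E=4: +17·20° lon, +4·10° lat → SW at lon 160°, lat -50°.
Square 6, 9: +6·2° lon, +9·1° lat → SW at lon 172°, lat -41°.
Cell spans 2° lon × 1° lat. NE corner is SW corner plus one full cell.
latitude 40.00° S, longitude 174.00° E.

40.00° S, 174.00° E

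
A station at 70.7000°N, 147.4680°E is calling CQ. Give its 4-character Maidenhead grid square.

QQ30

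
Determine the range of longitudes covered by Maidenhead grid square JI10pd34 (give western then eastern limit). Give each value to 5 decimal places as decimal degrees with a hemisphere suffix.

3.27500° E, 3.28333° E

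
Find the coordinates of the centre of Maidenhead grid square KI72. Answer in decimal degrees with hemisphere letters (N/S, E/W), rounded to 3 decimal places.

Field K=10, I=8: +10·20° lon, +8·10° lat → SW at lon 20°, lat -10°.
Square 7, 2: +7·2° lon, +2·1° lat → SW at lon 34°, lat -8°.
Cell spans 2° lon × 1° lat. Centre is SW corner plus half of each.
latitude 7.500° S, longitude 35.000° E.

7.500° S, 35.000° E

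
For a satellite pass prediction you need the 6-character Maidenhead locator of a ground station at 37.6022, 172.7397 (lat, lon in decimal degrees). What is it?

Shift to the Maidenhead origin (180°W, 90°S): lon 352.7397, lat 127.6022.
Field: 352.7397/20 → 17 → R, 127.6022/10 → 12 → M; chars RM.
Square: 12.7397/2 → 6, 7.6022/1 → 7; chars 67.
Subsquare: 0.7397/0.0833333 → 8 → i, 0.6022/0.0416667 → 14 → o; chars io.

RM67io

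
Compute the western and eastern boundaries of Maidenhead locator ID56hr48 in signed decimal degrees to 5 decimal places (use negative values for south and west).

Field I=8, D=3: +8·20° lon, +3·10° lat → SW at lon -20°, lat -60°.
Square 5, 6: +5·2° lon, +6·1° lat → SW at lon -10°, lat -54°.
Subsquare h=7, r=17: +7·0.0833333° lon, +17·0.0416667° lat → SW at lon -9.41667°, lat -53.2917°.
Extended square 4, 8: +4·0.00833333° lon, +8·0.00416667° lat → SW at lon -9.38333°, lat -53.2583°.
Cell spans 0.00833333° lon × 0.00416667° lat.
west -9.38333, east -9.37500.

-9.38333, -9.37500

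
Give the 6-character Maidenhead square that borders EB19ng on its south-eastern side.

EB19of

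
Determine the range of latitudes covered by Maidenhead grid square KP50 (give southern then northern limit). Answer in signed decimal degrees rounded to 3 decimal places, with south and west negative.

60.000, 61.000

Field K=10, P=15: +10·20° lon, +15·10° lat → SW at lon 20°, lat 60°.
Square 5, 0: +5·2° lon, +0·1° lat → SW at lon 30°, lat 60°.
Cell spans 2° lon × 1° lat.
south 60.000, north 61.000.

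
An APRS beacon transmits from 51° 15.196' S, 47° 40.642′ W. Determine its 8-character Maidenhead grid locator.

Offset from 180°W / 90°S: lon 132.32263°, lat 38.74673°.
Field: lon ⌊132.32263/20⌋ = 6 → G; lat ⌊38.74673/10⌋ = 3 → D.
Square: lon ⌊12.32263/2⌋ = 6; lat ⌊8.74673/1⌋ = 8.
Subsquare: lon ⌊0.32263/0.0833333⌋ = 3 → d; lat ⌊0.74673/0.0416667⌋ = 17 → r.
Extended square: lon ⌊0.07263/0.00833333⌋ = 8; lat ⌊0.03840/0.00416667⌋ = 9.

GD68dr89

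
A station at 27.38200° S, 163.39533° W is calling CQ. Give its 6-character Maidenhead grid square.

Offset from 180°W / 90°S: lon 16.6047°, lat 62.6180°.
Field: lon ⌊16.6047/20⌋ = 0 → A; lat ⌊62.6180/10⌋ = 6 → G.
Square: lon ⌊16.6047/2⌋ = 8; lat ⌊2.6180/1⌋ = 2.
Subsquare: lon ⌊0.6047/0.0833333⌋ = 7 → h; lat ⌊0.6180/0.0416667⌋ = 14 → o.

AG82ho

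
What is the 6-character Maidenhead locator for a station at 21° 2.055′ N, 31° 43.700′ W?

HL41da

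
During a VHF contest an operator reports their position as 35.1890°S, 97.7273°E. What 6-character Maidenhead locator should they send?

Offset from 180°W / 90°S: lon 277.7273°, lat 54.8110°.
Field (20°×10°, letters A–R): 277.7273/20 → 13 → N, 54.8110/10 → 5 → F; chars NF.
Square (2°×1°, digits 0–9): 17.7273/2 → 8, 4.8110/1 → 4; chars 84.
Subsquare (5′×2.5′, letters a–x): 1.7273/0.0833333 → 20 → u, 0.8110/0.0416667 → 19 → t; chars ut.

NF84ut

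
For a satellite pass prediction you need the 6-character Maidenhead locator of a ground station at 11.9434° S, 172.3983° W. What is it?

Shift to the Maidenhead origin (180°W, 90°S): lon 7.6017, lat 78.0566.
Field: 7.6017/20 → 0 → A, 78.0566/10 → 7 → H; chars AH.
Square: 7.6017/2 → 3, 8.0566/1 → 8; chars 38.
Subsquare: 1.6017/0.0833333 → 19 → t, 0.0566/0.0416667 → 1 → b; chars tb.

AH38tb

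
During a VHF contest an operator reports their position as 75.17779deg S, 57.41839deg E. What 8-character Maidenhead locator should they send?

LB84rt07

Shift to the Maidenhead origin (180°W, 90°S): lon 237.41839, lat 14.82221.
Field: 237.41839/20 → 11 → L, 14.82221/10 → 1 → B; chars LB.
Square: 17.41839/2 → 8, 4.82221/1 → 4; chars 84.
Subsquare: 1.41839/0.0833333 → 17 → r, 0.82221/0.0416667 → 19 → t; chars rt.
Extended square: 0.00172/0.00833333 → 0, 0.03054/0.00416667 → 7; chars 07.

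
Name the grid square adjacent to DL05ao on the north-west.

Longitude subsquare a = 0; −1 → -1, wraps to 23 = x, carry into square.
Longitude square 0; −1 → -1, wraps to 9, carry into field.
Longitude field D = 3; −1 → 2 = C.
Latitude subsquare o = 14; +1 → 15 = p.

CL95xp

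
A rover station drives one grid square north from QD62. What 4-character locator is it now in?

QD63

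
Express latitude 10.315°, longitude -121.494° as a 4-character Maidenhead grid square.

Shift to the Maidenhead origin (180°W, 90°S): lon 58.51, lat 100.31.
Field: 58.51/20 → 2 → C, 100.31/10 → 10 → K; chars CK.
Square: 18.51/2 → 9, 0.31/1 → 0; chars 90.

CK90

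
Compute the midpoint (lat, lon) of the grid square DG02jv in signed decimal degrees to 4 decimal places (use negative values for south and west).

-27.1042, -119.2083

Field D=3, G=6: +3·20° lon, +6·10° lat → SW at lon -120°, lat -30°.
Square 0, 2: +0·2° lon, +2·1° lat → SW at lon -120°, lat -28°.
Subsquare j=9, v=21: +9·0.0833333° lon, +21·0.0416667° lat → SW at lon -119.25°, lat -27.125°.
Cell spans 0.0833333° lon × 0.0416667° lat. Centre is SW corner plus half of each.
latitude -27.1042, longitude -119.2083.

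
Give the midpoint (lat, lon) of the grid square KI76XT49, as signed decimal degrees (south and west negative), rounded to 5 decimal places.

Field K=10, I=8: +10·20° lon, +8·10° lat → SW at lon 20°, lat -10°.
Square 7, 6: +7·2° lon, +6·1° lat → SW at lon 34°, lat -4°.
Subsquare x=23, t=19: +23·0.0833333° lon, +19·0.0416667° lat → SW at lon 35.9167°, lat -3.20833°.
Extended square 4, 9: +4·0.00833333° lon, +9·0.00416667° lat → SW at lon 35.95°, lat -3.17083°.
Cell spans 0.00833333° lon × 0.00416667° lat. Centre is SW corner plus half of each.
latitude -3.16875, longitude 35.95417.

-3.16875, 35.95417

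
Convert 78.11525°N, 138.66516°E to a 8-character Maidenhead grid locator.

PQ98hc97

Add 180° to longitude and 90° to latitude: 318.66516, 168.11525.
Field (20°×10°, letters A–R): 318.66516/20 → 15 → P, 168.11525/10 → 16 → Q; chars PQ.
Square (2°×1°, digits 0–9): 18.66516/2 → 9, 8.11525/1 → 8; chars 98.
Subsquare (5′×2.5′, letters a–x): 0.66516/0.0833333 → 7 → h, 0.11525/0.0416667 → 2 → c; chars hc.
Extended square (30″×15″, digits 0–9): 0.08183/0.00833333 → 9, 0.03192/0.00416667 → 7; chars 97.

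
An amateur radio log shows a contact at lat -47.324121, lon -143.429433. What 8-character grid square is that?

BE82gq82

Offset from 180°W / 90°S: lon 36.57057°, lat 42.67588°.
Field: lon ⌊36.57057/20⌋ = 1 → B; lat ⌊42.67588/10⌋ = 4 → E.
Square: lon ⌊16.57057/2⌋ = 8; lat ⌊2.67588/1⌋ = 2.
Subsquare: lon ⌊0.57057/0.0833333⌋ = 6 → g; lat ⌊0.67588/0.0416667⌋ = 16 → q.
Extended square: lon ⌊0.07057/0.00833333⌋ = 8; lat ⌊0.00921/0.00416667⌋ = 2.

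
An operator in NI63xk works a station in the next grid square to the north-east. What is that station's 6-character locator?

NI73al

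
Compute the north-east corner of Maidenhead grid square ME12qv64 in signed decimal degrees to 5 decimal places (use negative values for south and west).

-47.10417, 63.39167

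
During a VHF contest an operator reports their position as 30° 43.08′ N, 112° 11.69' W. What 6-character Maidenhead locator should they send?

DM30vr

Shift to the Maidenhead origin (180°W, 90°S): lon 67.8052, lat 120.7180.
Field: 67.8052/20 → 3 → D, 120.7180/10 → 12 → M; chars DM.
Square: 7.8052/2 → 3, 0.7180/1 → 0; chars 30.
Subsquare: 1.8052/0.0833333 → 21 → v, 0.7180/0.0416667 → 17 → r; chars vr.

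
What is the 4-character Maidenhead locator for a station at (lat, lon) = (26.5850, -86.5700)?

EL66

Offset from 180°W / 90°S: lon 93.43°, lat 116.59°.
Field: 93.43/20 → 4 → E, 116.59/10 → 11 → L; chars EL.
Square: 13.43/2 → 6, 6.59/1 → 6; chars 66.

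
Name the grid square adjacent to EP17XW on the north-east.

Longitude subsquare x = 23; +1 → 24, wraps to 0 = a, carry into square.
Longitude square 1; +1 → 2.
Latitude subsquare w = 22; +1 → 23 = x.

EP27ax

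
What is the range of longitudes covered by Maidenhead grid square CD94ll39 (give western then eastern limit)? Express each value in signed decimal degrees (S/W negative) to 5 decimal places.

-121.05833, -121.05000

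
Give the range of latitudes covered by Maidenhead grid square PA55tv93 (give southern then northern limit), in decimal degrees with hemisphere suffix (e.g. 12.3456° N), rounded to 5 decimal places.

84.11250° S, 84.10833° S

Field P=15, A=0: +15·20° lon, +0·10° lat → SW at lon 120°, lat -90°.
Square 5, 5: +5·2° lon, +5·1° lat → SW at lon 130°, lat -85°.
Subsquare t=19, v=21: +19·0.0833333° lon, +21·0.0416667° lat → SW at lon 131.583°, lat -84.125°.
Extended square 9, 3: +9·0.00833333° lon, +3·0.00416667° lat → SW at lon 131.658°, lat -84.1125°.
Cell spans 0.00833333° lon × 0.00416667° lat.
south 84.11250° S, north 84.10833° S.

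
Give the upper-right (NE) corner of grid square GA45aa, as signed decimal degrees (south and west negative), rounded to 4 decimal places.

Field G=6, A=0: +6·20° lon, +0·10° lat → SW at lon -60°, lat -90°.
Square 4, 5: +4·2° lon, +5·1° lat → SW at lon -52°, lat -85°.
Subsquare a=0, a=0: +0·0.0833333° lon, +0·0.0416667° lat → SW at lon -52°, lat -85°.
Cell spans 0.0833333° lon × 0.0416667° lat. NE corner is SW corner plus one full cell.
latitude -84.9583, longitude -51.9167.

-84.9583, -51.9167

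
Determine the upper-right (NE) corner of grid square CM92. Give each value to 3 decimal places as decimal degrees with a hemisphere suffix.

Field C=2, M=12: +2·20° lon, +12·10° lat → SW at lon -140°, lat 30°.
Square 9, 2: +9·2° lon, +2·1° lat → SW at lon -122°, lat 32°.
Cell spans 2° lon × 1° lat. NE corner is SW corner plus one full cell.
latitude 33.000° N, longitude 120.000° W.

33.000° N, 120.000° W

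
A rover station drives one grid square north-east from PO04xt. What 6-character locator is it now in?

PO14au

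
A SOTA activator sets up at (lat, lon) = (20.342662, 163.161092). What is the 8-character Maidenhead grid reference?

RL10ni92

Add 180° to longitude and 90° to latitude: 343.16109, 110.34266.
Field: 343.16109/20 → 17 → R, 110.34266/10 → 11 → L; chars RL.
Square: 3.16109/2 → 1, 0.34266/1 → 0; chars 10.
Subsquare: 1.16109/0.0833333 → 13 → n, 0.34266/0.0416667 → 8 → i; chars ni.
Extended square: 0.07776/0.00833333 → 9, 0.00933/0.00416667 → 2; chars 92.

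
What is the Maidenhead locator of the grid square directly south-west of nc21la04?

Longitude extended square 0; −1 → -1, wraps to 9, carry into subsquare.
Longitude subsquare l = 11; −1 → 10 = k.
Latitude extended square 4; −1 → 3.

NC21ka93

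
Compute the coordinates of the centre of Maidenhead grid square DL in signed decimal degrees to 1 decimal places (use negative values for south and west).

Field D=3, L=11: +3·20° lon, +11·10° lat → SW at lon -120°, lat 20°.
Cell spans 20° lon × 10° lat. Centre is SW corner plus half of each.
latitude 25.0, longitude -110.0.

25.0, -110.0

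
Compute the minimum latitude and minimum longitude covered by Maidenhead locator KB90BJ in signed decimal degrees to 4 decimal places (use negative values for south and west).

Field K=10, B=1: +10·20° lon, +1·10° lat → SW at lon 20°, lat -80°.
Square 9, 0: +9·2° lon, +0·1° lat → SW at lon 38°, lat -80°.
Subsquare b=1, j=9: +1·0.0833333° lon, +9·0.0416667° lat → SW at lon 38.0833°, lat -79.625°.
latitude -79.6250, longitude 38.0833.

-79.6250, 38.0833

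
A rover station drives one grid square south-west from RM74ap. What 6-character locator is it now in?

RM64xo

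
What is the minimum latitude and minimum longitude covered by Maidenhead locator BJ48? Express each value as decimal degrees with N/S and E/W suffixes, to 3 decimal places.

Field B=1, J=9: +1·20° lon, +9·10° lat → SW at lon -160°, lat 0°.
Square 4, 8: +4·2° lon, +8·1° lat → SW at lon -152°, lat 8°.
latitude 8.000° N, longitude 152.000° W.

8.000° N, 152.000° W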